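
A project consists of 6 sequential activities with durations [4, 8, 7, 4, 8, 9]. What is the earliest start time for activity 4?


Activity 4 starts after activities 1 through 3 complete.
Predecessor durations: [4, 8, 7]
ES = 4 + 8 + 7 = 19

19


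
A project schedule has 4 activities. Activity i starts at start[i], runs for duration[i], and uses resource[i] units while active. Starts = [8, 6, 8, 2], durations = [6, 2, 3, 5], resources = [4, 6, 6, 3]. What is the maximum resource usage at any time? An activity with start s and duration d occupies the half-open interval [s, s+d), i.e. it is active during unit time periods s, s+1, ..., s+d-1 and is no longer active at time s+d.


Each activity i is active on [start_i, start_i + duration_i).
Compute total resource usage per time slot:
  t=0: active resources = [], total = 0
  t=1: active resources = [], total = 0
  t=2: active resources = [3], total = 3
  t=3: active resources = [3], total = 3
  t=4: active resources = [3], total = 3
  t=5: active resources = [3], total = 3
  t=6: active resources = [6, 3], total = 9
  t=7: active resources = [6], total = 6
  t=8: active resources = [4, 6], total = 10
  t=9: active resources = [4, 6], total = 10
  t=10: active resources = [4, 6], total = 10
  t=11: active resources = [4], total = 4
  t=12: active resources = [4], total = 4
  t=13: active resources = [4], total = 4
Peak resource demand = 10

10


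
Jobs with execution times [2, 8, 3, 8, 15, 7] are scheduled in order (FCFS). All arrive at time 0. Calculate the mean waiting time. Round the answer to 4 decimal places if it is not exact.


FCFS order (as given): [2, 8, 3, 8, 15, 7]
Waiting times:
  Job 1: wait = 0
  Job 2: wait = 2
  Job 3: wait = 10
  Job 4: wait = 13
  Job 5: wait = 21
  Job 6: wait = 36
Sum of waiting times = 82
Average waiting time = 82/6 = 13.6667

13.6667


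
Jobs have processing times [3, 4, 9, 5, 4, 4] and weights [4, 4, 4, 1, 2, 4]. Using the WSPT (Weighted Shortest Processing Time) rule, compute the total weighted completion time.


Compute p/w ratios and sort ascending (WSPT): [(3, 4), (4, 4), (4, 4), (4, 2), (9, 4), (5, 1)]
Compute weighted completion times:
  Job (p=3,w=4): C=3, w*C=4*3=12
  Job (p=4,w=4): C=7, w*C=4*7=28
  Job (p=4,w=4): C=11, w*C=4*11=44
  Job (p=4,w=2): C=15, w*C=2*15=30
  Job (p=9,w=4): C=24, w*C=4*24=96
  Job (p=5,w=1): C=29, w*C=1*29=29
Total weighted completion time = 239

239


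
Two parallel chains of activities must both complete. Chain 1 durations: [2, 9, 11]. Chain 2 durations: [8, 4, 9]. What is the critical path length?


Path A total = 2 + 9 + 11 = 22
Path B total = 8 + 4 + 9 = 21
Critical path = longest path = max(22, 21) = 22

22


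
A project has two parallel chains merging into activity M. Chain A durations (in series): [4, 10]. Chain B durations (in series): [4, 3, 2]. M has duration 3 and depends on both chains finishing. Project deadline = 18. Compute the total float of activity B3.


Forward pass: ES(B3) = sum of predecessors on chain B = 7
EF = ES + duration = 7 + 2 = 9
Backward pass: LF(M) = deadline = 18; LS(M) = 18 - 3 = 15
LF(B3) = LS(M) - sum(successors on chain B) = 15 - 0 = 15
LS = LF - duration = 15 - 2 = 13
Total float = LS - ES = 13 - 7 = 6

6


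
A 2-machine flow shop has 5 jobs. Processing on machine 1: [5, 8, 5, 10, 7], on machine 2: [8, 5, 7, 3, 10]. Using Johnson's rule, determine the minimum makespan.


Apply Johnson's rule:
  Group 1 (a <= b): [(1, 5, 8), (3, 5, 7), (5, 7, 10)]
  Group 2 (a > b): [(2, 8, 5), (4, 10, 3)]
Optimal job order: [1, 3, 5, 2, 4]
Schedule:
  Job 1: M1 done at 5, M2 done at 13
  Job 3: M1 done at 10, M2 done at 20
  Job 5: M1 done at 17, M2 done at 30
  Job 2: M1 done at 25, M2 done at 35
  Job 4: M1 done at 35, M2 done at 38
Makespan = 38

38


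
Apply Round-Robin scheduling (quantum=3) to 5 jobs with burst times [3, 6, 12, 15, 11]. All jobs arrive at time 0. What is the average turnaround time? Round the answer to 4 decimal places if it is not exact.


Time quantum = 3
Execution trace:
  J1 runs 3 units, time = 3
  J2 runs 3 units, time = 6
  J3 runs 3 units, time = 9
  J4 runs 3 units, time = 12
  J5 runs 3 units, time = 15
  J2 runs 3 units, time = 18
  J3 runs 3 units, time = 21
  J4 runs 3 units, time = 24
  J5 runs 3 units, time = 27
  J3 runs 3 units, time = 30
  J4 runs 3 units, time = 33
  J5 runs 3 units, time = 36
  J3 runs 3 units, time = 39
  J4 runs 3 units, time = 42
  J5 runs 2 units, time = 44
  J4 runs 3 units, time = 47
Finish times: [3, 18, 39, 47, 44]
Average turnaround = 151/5 = 30.2

30.2


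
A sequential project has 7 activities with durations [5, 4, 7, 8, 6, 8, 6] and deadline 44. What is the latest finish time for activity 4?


LF(activity 4) = deadline - sum of successor durations
Successors: activities 5 through 7 with durations [6, 8, 6]
Sum of successor durations = 20
LF = 44 - 20 = 24

24


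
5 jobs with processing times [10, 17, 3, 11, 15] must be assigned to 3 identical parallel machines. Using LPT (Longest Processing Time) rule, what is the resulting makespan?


Sort jobs in decreasing order (LPT): [17, 15, 11, 10, 3]
Assign each job to the least loaded machine:
  Machine 1: jobs [17], load = 17
  Machine 2: jobs [15, 3], load = 18
  Machine 3: jobs [11, 10], load = 21
Makespan = max load = 21

21


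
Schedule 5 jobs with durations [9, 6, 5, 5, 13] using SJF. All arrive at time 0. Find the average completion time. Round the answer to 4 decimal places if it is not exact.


SJF order (ascending): [5, 5, 6, 9, 13]
Completion times:
  Job 1: burst=5, C=5
  Job 2: burst=5, C=10
  Job 3: burst=6, C=16
  Job 4: burst=9, C=25
  Job 5: burst=13, C=38
Average completion = 94/5 = 18.8

18.8


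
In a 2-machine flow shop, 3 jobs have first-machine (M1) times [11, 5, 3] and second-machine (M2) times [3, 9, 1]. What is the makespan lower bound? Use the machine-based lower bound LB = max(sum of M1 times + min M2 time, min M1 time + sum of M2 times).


LB1 = sum(M1 times) + min(M2 times) = 19 + 1 = 20
LB2 = min(M1 times) + sum(M2 times) = 3 + 13 = 16
Lower bound = max(LB1, LB2) = max(20, 16) = 20

20


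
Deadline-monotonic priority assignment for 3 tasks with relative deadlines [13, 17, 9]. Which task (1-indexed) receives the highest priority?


Sort tasks by relative deadline (ascending):
  Task 3: deadline = 9
  Task 1: deadline = 13
  Task 2: deadline = 17
Priority order (highest first): [3, 1, 2]
Highest priority task = 3

3


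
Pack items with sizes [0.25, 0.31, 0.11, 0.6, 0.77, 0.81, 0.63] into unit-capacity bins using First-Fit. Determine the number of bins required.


Place items sequentially using First-Fit:
  Item 0.25 -> new Bin 1
  Item 0.31 -> Bin 1 (now 0.56)
  Item 0.11 -> Bin 1 (now 0.67)
  Item 0.6 -> new Bin 2
  Item 0.77 -> new Bin 3
  Item 0.81 -> new Bin 4
  Item 0.63 -> new Bin 5
Total bins used = 5

5


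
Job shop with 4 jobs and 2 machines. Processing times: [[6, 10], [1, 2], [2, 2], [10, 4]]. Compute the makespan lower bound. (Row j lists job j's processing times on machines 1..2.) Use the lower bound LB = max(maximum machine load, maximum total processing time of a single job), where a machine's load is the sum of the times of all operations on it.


Machine loads:
  Machine 1: 6 + 1 + 2 + 10 = 19
  Machine 2: 10 + 2 + 2 + 4 = 18
Max machine load = 19
Job totals:
  Job 1: 16
  Job 2: 3
  Job 3: 4
  Job 4: 14
Max job total = 16
Lower bound = max(19, 16) = 19

19


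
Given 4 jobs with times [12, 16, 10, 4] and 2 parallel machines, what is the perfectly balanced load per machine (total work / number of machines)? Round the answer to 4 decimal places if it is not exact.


Total processing time = 12 + 16 + 10 + 4 = 42
Number of machines = 2
Ideal balanced load = 42 / 2 = 21.0

21.0


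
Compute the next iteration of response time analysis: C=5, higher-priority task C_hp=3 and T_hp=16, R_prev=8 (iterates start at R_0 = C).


R_next = C + ceil(R_prev / T_hp) * C_hp
ceil(8 / 16) = ceil(0.5) = 1
Interference = 1 * 3 = 3
R_next = 5 + 3 = 8
R_next = R_prev, so the iteration has converged (response time = 8).

8


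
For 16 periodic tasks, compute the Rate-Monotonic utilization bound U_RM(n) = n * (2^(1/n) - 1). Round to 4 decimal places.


Compute 2^(1/16) = 1.0442737824
Subtract 1: 1.0442737824 - 1 = 0.0442737824
Multiply by n: 16 * 0.0442737824 = 0.7083805184
Round to 4 dp: 0.7084

0.7084


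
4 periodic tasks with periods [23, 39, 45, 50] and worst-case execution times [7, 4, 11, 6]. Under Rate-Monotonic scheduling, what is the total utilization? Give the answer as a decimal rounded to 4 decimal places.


Compute individual utilizations (exact fractions):
  Task 1: C/T = 7/23 (approx. 0.3043)
  Task 2: C/T = 4/39 (approx. 0.1026)
  Task 3: C/T = 11/45 (approx. 0.2444)
  Task 4: C/T = 6/50 = 3/25 (approx. 0.12)
Total utilization U = 7/23 + 4/39 + 11/45 + 3/25 = 51893/67275
Rounded to 4 decimal places: U = 0.7714
RM (Liu & Layland) bound for 4 tasks = 0.756828; compare with U = 51893/67275 (approx. 0.771356)
bound < U <= 1, so the RM sufficient condition is not met (inconclusive; an exact test such as response-time analysis is needed).

0.7714


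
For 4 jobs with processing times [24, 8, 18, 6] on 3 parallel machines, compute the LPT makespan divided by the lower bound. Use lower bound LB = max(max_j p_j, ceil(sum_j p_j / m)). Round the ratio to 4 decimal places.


LPT order: [24, 18, 8, 6]
Machine loads after assignment: [24, 18, 14]
LPT makespan = 24
Lower bound = max(max_job, ceil(total/3)) = max(24, 19) = 24
Ratio = 24 / 24 = 1.0

1.0


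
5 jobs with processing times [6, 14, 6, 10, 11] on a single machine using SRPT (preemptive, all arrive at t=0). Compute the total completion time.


Since all jobs arrive at t=0, SRPT equals SPT ordering.
SPT order: [6, 6, 10, 11, 14]
Completion times:
  Job 1: p=6, C=6
  Job 2: p=6, C=12
  Job 3: p=10, C=22
  Job 4: p=11, C=33
  Job 5: p=14, C=47
Total completion time = 6 + 12 + 22 + 33 + 47 = 120

120


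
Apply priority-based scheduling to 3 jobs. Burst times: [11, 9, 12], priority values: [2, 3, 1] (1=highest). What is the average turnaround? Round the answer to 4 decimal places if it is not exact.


Sort by priority (ascending = highest first):
Order: [(1, 12), (2, 11), (3, 9)]
Completion times:
  Priority 1, burst=12, C=12
  Priority 2, burst=11, C=23
  Priority 3, burst=9, C=32
Average turnaround = 67/3 = 22.3333

22.3333


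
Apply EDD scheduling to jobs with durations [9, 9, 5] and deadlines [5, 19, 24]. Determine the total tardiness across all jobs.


Sort by due date (EDD order): [(9, 5), (9, 19), (5, 24)]
Compute completion times and tardiness:
  Job 1: p=9, d=5, C=9, tardiness=max(0,9-5)=4
  Job 2: p=9, d=19, C=18, tardiness=max(0,18-19)=0
  Job 3: p=5, d=24, C=23, tardiness=max(0,23-24)=0
Total tardiness = 4

4


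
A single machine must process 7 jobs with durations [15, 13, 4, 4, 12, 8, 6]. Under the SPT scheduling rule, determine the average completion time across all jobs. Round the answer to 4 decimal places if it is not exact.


Sort jobs by processing time (SPT order): [4, 4, 6, 8, 12, 13, 15]
Compute completion times sequentially:
  Job 1: processing = 4, completes at 4
  Job 2: processing = 4, completes at 8
  Job 3: processing = 6, completes at 14
  Job 4: processing = 8, completes at 22
  Job 5: processing = 12, completes at 34
  Job 6: processing = 13, completes at 47
  Job 7: processing = 15, completes at 62
Sum of completion times = 191
Average completion time = 191/7 = 27.2857

27.2857


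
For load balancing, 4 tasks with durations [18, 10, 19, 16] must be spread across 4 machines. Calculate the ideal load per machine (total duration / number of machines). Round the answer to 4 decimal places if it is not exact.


Total processing time = 18 + 10 + 19 + 16 = 63
Number of machines = 4
Ideal balanced load = 63 / 4 = 15.75

15.75


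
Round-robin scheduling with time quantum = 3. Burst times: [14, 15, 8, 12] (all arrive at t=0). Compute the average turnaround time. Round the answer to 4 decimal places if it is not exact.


Time quantum = 3
Execution trace:
  J1 runs 3 units, time = 3
  J2 runs 3 units, time = 6
  J3 runs 3 units, time = 9
  J4 runs 3 units, time = 12
  J1 runs 3 units, time = 15
  J2 runs 3 units, time = 18
  J3 runs 3 units, time = 21
  J4 runs 3 units, time = 24
  J1 runs 3 units, time = 27
  J2 runs 3 units, time = 30
  J3 runs 2 units, time = 32
  J4 runs 3 units, time = 35
  J1 runs 3 units, time = 38
  J2 runs 3 units, time = 41
  J4 runs 3 units, time = 44
  J1 runs 2 units, time = 46
  J2 runs 3 units, time = 49
Finish times: [46, 49, 32, 44]
Average turnaround = 171/4 = 42.75

42.75


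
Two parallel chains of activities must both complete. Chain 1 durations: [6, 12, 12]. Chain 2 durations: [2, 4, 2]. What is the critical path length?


Path A total = 6 + 12 + 12 = 30
Path B total = 2 + 4 + 2 = 8
Critical path = longest path = max(30, 8) = 30

30


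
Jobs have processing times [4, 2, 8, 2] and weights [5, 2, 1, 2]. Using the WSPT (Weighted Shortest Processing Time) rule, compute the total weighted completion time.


Compute p/w ratios and sort ascending (WSPT): [(4, 5), (2, 2), (2, 2), (8, 1)]
Compute weighted completion times:
  Job (p=4,w=5): C=4, w*C=5*4=20
  Job (p=2,w=2): C=6, w*C=2*6=12
  Job (p=2,w=2): C=8, w*C=2*8=16
  Job (p=8,w=1): C=16, w*C=1*16=16
Total weighted completion time = 64

64


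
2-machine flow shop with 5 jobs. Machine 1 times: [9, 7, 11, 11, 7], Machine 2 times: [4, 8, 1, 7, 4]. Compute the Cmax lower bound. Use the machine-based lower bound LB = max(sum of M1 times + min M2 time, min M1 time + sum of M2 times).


LB1 = sum(M1 times) + min(M2 times) = 45 + 1 = 46
LB2 = min(M1 times) + sum(M2 times) = 7 + 24 = 31
Lower bound = max(LB1, LB2) = max(46, 31) = 46

46


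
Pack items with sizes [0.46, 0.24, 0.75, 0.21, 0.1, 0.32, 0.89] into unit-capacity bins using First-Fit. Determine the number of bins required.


Place items sequentially using First-Fit:
  Item 0.46 -> new Bin 1
  Item 0.24 -> Bin 1 (now 0.7)
  Item 0.75 -> new Bin 2
  Item 0.21 -> Bin 1 (now 0.91)
  Item 0.1 -> Bin 2 (now 0.85)
  Item 0.32 -> new Bin 3
  Item 0.89 -> new Bin 4
Total bins used = 4

4


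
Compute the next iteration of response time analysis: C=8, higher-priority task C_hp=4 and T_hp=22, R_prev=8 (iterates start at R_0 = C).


R_next = C + ceil(R_prev / T_hp) * C_hp
ceil(8 / 22) = ceil(0.3636) = 1
Interference = 1 * 4 = 4
R_next = 8 + 4 = 12

12


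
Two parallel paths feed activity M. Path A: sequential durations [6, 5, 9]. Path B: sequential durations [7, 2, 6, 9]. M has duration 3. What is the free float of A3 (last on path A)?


ES(A3) = sum of predecessors on chain A = 11
EF(A3) = ES + duration = 11 + 9 = 20
Successor of A3 is M. ES(M) = max(sum(A), sum(B)) = max(20, 24) = 24
Free float = ES(successor) - EF(current) = 24 - 20 = 4

4


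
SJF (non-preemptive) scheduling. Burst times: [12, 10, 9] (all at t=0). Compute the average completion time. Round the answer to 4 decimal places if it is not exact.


SJF order (ascending): [9, 10, 12]
Completion times:
  Job 1: burst=9, C=9
  Job 2: burst=10, C=19
  Job 3: burst=12, C=31
Average completion = 59/3 = 19.6667

19.6667


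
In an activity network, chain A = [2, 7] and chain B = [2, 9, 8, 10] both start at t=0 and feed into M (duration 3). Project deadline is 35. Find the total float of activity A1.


Forward pass: ES(A1) = sum of predecessors on chain A = 0
EF = ES + duration = 0 + 2 = 2
Backward pass: LF(M) = deadline = 35; LS(M) = 35 - 3 = 32
LF(A1) = LS(M) - sum(successors on chain A) = 32 - 7 = 25
LS = LF - duration = 25 - 2 = 23
Total float = LS - ES = 23 - 0 = 23

23


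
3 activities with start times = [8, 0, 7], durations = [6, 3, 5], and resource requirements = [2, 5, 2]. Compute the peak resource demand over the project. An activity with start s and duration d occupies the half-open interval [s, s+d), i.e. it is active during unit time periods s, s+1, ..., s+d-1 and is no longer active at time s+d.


Each activity i is active on [start_i, start_i + duration_i).
Compute total resource usage per time slot:
  t=0: active resources = [5], total = 5
  t=1: active resources = [5], total = 5
  t=2: active resources = [5], total = 5
  t=3: active resources = [], total = 0
  t=4: active resources = [], total = 0
  t=5: active resources = [], total = 0
  t=6: active resources = [], total = 0
  t=7: active resources = [2], total = 2
  t=8: active resources = [2, 2], total = 4
  t=9: active resources = [2, 2], total = 4
  t=10: active resources = [2, 2], total = 4
  t=11: active resources = [2, 2], total = 4
  t=12: active resources = [2], total = 2
  t=13: active resources = [2], total = 2
Peak resource demand = 5

5


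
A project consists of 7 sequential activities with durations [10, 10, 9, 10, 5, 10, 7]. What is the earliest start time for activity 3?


Activity 3 starts after activities 1 through 2 complete.
Predecessor durations: [10, 10]
ES = 10 + 10 = 20

20


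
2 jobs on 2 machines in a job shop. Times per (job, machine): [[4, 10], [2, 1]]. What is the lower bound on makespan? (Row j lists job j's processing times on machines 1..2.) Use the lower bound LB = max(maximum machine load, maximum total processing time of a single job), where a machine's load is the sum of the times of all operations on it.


Machine loads:
  Machine 1: 4 + 2 = 6
  Machine 2: 10 + 1 = 11
Max machine load = 11
Job totals:
  Job 1: 14
  Job 2: 3
Max job total = 14
Lower bound = max(11, 14) = 14

14


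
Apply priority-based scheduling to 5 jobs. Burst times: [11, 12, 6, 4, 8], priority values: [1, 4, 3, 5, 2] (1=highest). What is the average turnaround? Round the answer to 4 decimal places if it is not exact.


Sort by priority (ascending = highest first):
Order: [(1, 11), (2, 8), (3, 6), (4, 12), (5, 4)]
Completion times:
  Priority 1, burst=11, C=11
  Priority 2, burst=8, C=19
  Priority 3, burst=6, C=25
  Priority 4, burst=12, C=37
  Priority 5, burst=4, C=41
Average turnaround = 133/5 = 26.6

26.6


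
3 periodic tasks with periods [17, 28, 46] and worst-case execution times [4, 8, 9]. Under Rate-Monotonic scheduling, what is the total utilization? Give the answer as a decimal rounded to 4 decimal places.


Compute individual utilizations (exact fractions):
  Task 1: C/T = 4/17 (approx. 0.2353)
  Task 2: C/T = 8/28 = 2/7 (approx. 0.2857)
  Task 3: C/T = 9/46 (approx. 0.1957)
Total utilization U = 4/17 + 2/7 + 9/46 = 3923/5474
Rounded to 4 decimal places: U = 0.7167
RM (Liu & Layland) bound for 3 tasks = 0.779763; compare with U = 3923/5474 (approx. 0.716661)
U <= bound, so schedulable by RM sufficient condition.

0.7167


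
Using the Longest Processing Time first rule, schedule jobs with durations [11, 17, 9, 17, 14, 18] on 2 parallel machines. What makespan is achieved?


Sort jobs in decreasing order (LPT): [18, 17, 17, 14, 11, 9]
Assign each job to the least loaded machine:
  Machine 1: jobs [18, 14, 11], load = 43
  Machine 2: jobs [17, 17, 9], load = 43
Makespan = max load = 43

43


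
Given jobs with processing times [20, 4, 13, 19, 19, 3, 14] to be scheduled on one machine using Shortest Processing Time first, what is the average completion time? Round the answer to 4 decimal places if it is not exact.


Sort jobs by processing time (SPT order): [3, 4, 13, 14, 19, 19, 20]
Compute completion times sequentially:
  Job 1: processing = 3, completes at 3
  Job 2: processing = 4, completes at 7
  Job 3: processing = 13, completes at 20
  Job 4: processing = 14, completes at 34
  Job 5: processing = 19, completes at 53
  Job 6: processing = 19, completes at 72
  Job 7: processing = 20, completes at 92
Sum of completion times = 281
Average completion time = 281/7 = 40.1429

40.1429


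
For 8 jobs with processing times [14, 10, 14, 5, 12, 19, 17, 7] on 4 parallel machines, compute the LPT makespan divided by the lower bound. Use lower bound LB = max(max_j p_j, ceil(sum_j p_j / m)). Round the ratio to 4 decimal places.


LPT order: [19, 17, 14, 14, 12, 10, 7, 5]
Machine loads after assignment: [24, 24, 26, 24]
LPT makespan = 26
Lower bound = max(max_job, ceil(total/4)) = max(19, 25) = 25
Ratio = 26 / 25 = 1.04

1.04


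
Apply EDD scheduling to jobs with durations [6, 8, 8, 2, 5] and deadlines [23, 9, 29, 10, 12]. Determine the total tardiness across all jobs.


Sort by due date (EDD order): [(8, 9), (2, 10), (5, 12), (6, 23), (8, 29)]
Compute completion times and tardiness:
  Job 1: p=8, d=9, C=8, tardiness=max(0,8-9)=0
  Job 2: p=2, d=10, C=10, tardiness=max(0,10-10)=0
  Job 3: p=5, d=12, C=15, tardiness=max(0,15-12)=3
  Job 4: p=6, d=23, C=21, tardiness=max(0,21-23)=0
  Job 5: p=8, d=29, C=29, tardiness=max(0,29-29)=0
Total tardiness = 3

3


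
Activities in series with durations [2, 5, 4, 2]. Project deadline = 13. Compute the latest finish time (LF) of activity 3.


LF(activity 3) = deadline - sum of successor durations
Successors: activities 4 through 4 with durations [2]
Sum of successor durations = 2
LF = 13 - 2 = 11

11


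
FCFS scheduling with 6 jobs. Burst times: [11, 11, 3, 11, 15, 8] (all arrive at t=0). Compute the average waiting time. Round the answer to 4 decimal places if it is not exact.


FCFS order (as given): [11, 11, 3, 11, 15, 8]
Waiting times:
  Job 1: wait = 0
  Job 2: wait = 11
  Job 3: wait = 22
  Job 4: wait = 25
  Job 5: wait = 36
  Job 6: wait = 51
Sum of waiting times = 145
Average waiting time = 145/6 = 24.1667

24.1667


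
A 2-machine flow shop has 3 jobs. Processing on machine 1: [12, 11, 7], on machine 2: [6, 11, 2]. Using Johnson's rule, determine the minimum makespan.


Apply Johnson's rule:
  Group 1 (a <= b): [(2, 11, 11)]
  Group 2 (a > b): [(1, 12, 6), (3, 7, 2)]
Optimal job order: [2, 1, 3]
Schedule:
  Job 2: M1 done at 11, M2 done at 22
  Job 1: M1 done at 23, M2 done at 29
  Job 3: M1 done at 30, M2 done at 32
Makespan = 32

32


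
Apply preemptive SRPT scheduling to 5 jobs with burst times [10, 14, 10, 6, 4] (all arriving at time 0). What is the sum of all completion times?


Since all jobs arrive at t=0, SRPT equals SPT ordering.
SPT order: [4, 6, 10, 10, 14]
Completion times:
  Job 1: p=4, C=4
  Job 2: p=6, C=10
  Job 3: p=10, C=20
  Job 4: p=10, C=30
  Job 5: p=14, C=44
Total completion time = 4 + 10 + 20 + 30 + 44 = 108

108


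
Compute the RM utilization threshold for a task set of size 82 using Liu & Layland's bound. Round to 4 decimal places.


Compute 2^(1/82) = 1.0084888420
Subtract 1: 1.0084888420 - 1 = 0.0084888420
Multiply by n: 82 * 0.0084888420 = 0.6960850440
Round to 4 dp: 0.6961

0.6961


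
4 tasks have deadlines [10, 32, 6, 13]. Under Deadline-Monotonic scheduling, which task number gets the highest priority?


Sort tasks by relative deadline (ascending):
  Task 3: deadline = 6
  Task 1: deadline = 10
  Task 4: deadline = 13
  Task 2: deadline = 32
Priority order (highest first): [3, 1, 4, 2]
Highest priority task = 3

3


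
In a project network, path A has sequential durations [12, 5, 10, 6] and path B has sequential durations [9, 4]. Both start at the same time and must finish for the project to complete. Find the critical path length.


Path A total = 12 + 5 + 10 + 6 = 33
Path B total = 9 + 4 = 13
Critical path = longest path = max(33, 13) = 33

33


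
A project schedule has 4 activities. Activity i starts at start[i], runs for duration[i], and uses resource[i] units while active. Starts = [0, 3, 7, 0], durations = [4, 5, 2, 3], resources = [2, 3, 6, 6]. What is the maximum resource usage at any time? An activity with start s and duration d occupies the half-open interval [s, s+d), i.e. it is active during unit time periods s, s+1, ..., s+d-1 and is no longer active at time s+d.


Each activity i is active on [start_i, start_i + duration_i).
Compute total resource usage per time slot:
  t=0: active resources = [2, 6], total = 8
  t=1: active resources = [2, 6], total = 8
  t=2: active resources = [2, 6], total = 8
  t=3: active resources = [2, 3], total = 5
  t=4: active resources = [3], total = 3
  t=5: active resources = [3], total = 3
  t=6: active resources = [3], total = 3
  t=7: active resources = [3, 6], total = 9
  t=8: active resources = [6], total = 6
Peak resource demand = 9

9


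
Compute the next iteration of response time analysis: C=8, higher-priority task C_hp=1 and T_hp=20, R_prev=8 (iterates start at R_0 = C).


R_next = C + ceil(R_prev / T_hp) * C_hp
ceil(8 / 20) = ceil(0.4) = 1
Interference = 1 * 1 = 1
R_next = 8 + 1 = 9

9


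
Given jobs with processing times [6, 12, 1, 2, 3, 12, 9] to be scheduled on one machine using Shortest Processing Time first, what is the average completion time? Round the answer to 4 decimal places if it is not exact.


Sort jobs by processing time (SPT order): [1, 2, 3, 6, 9, 12, 12]
Compute completion times sequentially:
  Job 1: processing = 1, completes at 1
  Job 2: processing = 2, completes at 3
  Job 3: processing = 3, completes at 6
  Job 4: processing = 6, completes at 12
  Job 5: processing = 9, completes at 21
  Job 6: processing = 12, completes at 33
  Job 7: processing = 12, completes at 45
Sum of completion times = 121
Average completion time = 121/7 = 17.2857

17.2857


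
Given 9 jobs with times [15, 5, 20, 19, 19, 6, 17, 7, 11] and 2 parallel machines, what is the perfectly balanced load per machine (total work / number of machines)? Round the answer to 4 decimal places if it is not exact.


Total processing time = 15 + 5 + 20 + 19 + 19 + 6 + 17 + 7 + 11 = 119
Number of machines = 2
Ideal balanced load = 119 / 2 = 59.5

59.5


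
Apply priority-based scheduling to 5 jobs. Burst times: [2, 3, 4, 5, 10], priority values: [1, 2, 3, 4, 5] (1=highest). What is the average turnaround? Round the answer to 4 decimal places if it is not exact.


Sort by priority (ascending = highest first):
Order: [(1, 2), (2, 3), (3, 4), (4, 5), (5, 10)]
Completion times:
  Priority 1, burst=2, C=2
  Priority 2, burst=3, C=5
  Priority 3, burst=4, C=9
  Priority 4, burst=5, C=14
  Priority 5, burst=10, C=24
Average turnaround = 54/5 = 10.8

10.8


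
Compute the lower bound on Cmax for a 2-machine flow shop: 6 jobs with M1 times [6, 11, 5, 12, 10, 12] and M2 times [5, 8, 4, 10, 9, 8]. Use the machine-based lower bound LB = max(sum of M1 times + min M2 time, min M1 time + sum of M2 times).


LB1 = sum(M1 times) + min(M2 times) = 56 + 4 = 60
LB2 = min(M1 times) + sum(M2 times) = 5 + 44 = 49
Lower bound = max(LB1, LB2) = max(60, 49) = 60

60


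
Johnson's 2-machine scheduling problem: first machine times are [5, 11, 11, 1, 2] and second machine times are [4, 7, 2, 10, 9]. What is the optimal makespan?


Apply Johnson's rule:
  Group 1 (a <= b): [(4, 1, 10), (5, 2, 9)]
  Group 2 (a > b): [(2, 11, 7), (1, 5, 4), (3, 11, 2)]
Optimal job order: [4, 5, 2, 1, 3]
Schedule:
  Job 4: M1 done at 1, M2 done at 11
  Job 5: M1 done at 3, M2 done at 20
  Job 2: M1 done at 14, M2 done at 27
  Job 1: M1 done at 19, M2 done at 31
  Job 3: M1 done at 30, M2 done at 33
Makespan = 33

33


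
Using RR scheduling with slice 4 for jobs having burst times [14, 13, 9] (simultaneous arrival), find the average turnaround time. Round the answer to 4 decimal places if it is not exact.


Time quantum = 4
Execution trace:
  J1 runs 4 units, time = 4
  J2 runs 4 units, time = 8
  J3 runs 4 units, time = 12
  J1 runs 4 units, time = 16
  J2 runs 4 units, time = 20
  J3 runs 4 units, time = 24
  J1 runs 4 units, time = 28
  J2 runs 4 units, time = 32
  J3 runs 1 units, time = 33
  J1 runs 2 units, time = 35
  J2 runs 1 units, time = 36
Finish times: [35, 36, 33]
Average turnaround = 104/3 = 34.6667

34.6667


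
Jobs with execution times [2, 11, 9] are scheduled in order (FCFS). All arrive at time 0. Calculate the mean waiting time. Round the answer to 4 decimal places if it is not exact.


FCFS order (as given): [2, 11, 9]
Waiting times:
  Job 1: wait = 0
  Job 2: wait = 2
  Job 3: wait = 13
Sum of waiting times = 15
Average waiting time = 15/3 = 5.0

5.0


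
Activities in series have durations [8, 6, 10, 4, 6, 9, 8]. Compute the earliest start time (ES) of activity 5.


Activity 5 starts after activities 1 through 4 complete.
Predecessor durations: [8, 6, 10, 4]
ES = 8 + 6 + 10 + 4 = 28

28


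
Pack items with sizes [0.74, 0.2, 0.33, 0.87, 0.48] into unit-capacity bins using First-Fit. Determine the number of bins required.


Place items sequentially using First-Fit:
  Item 0.74 -> new Bin 1
  Item 0.2 -> Bin 1 (now 0.94)
  Item 0.33 -> new Bin 2
  Item 0.87 -> new Bin 3
  Item 0.48 -> Bin 2 (now 0.81)
Total bins used = 3

3


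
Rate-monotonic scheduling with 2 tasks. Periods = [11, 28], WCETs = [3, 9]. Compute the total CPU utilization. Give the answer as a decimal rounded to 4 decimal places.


Compute individual utilizations (exact fractions):
  Task 1: C/T = 3/11 (approx. 0.2727)
  Task 2: C/T = 9/28 (approx. 0.3214)
Total utilization U = 3/11 + 9/28 = 183/308
Rounded to 4 decimal places: U = 0.5942
RM (Liu & Layland) bound for 2 tasks = 0.828427; compare with U = 183/308 (approx. 0.594156)
U <= bound, so schedulable by RM sufficient condition.

0.5942


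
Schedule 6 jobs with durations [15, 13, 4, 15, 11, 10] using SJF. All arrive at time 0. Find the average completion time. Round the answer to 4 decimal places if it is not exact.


SJF order (ascending): [4, 10, 11, 13, 15, 15]
Completion times:
  Job 1: burst=4, C=4
  Job 2: burst=10, C=14
  Job 3: burst=11, C=25
  Job 4: burst=13, C=38
  Job 5: burst=15, C=53
  Job 6: burst=15, C=68
Average completion = 202/6 = 33.6667

33.6667


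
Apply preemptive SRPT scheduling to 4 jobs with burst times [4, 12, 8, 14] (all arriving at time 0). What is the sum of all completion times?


Since all jobs arrive at t=0, SRPT equals SPT ordering.
SPT order: [4, 8, 12, 14]
Completion times:
  Job 1: p=4, C=4
  Job 2: p=8, C=12
  Job 3: p=12, C=24
  Job 4: p=14, C=38
Total completion time = 4 + 12 + 24 + 38 = 78

78


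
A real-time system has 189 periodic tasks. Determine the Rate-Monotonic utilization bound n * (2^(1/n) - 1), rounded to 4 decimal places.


Compute 2^(1/189) = 1.0036741787
Subtract 1: 1.0036741787 - 1 = 0.0036741787
Multiply by n: 189 * 0.0036741787 = 0.6944197743
Round to 4 dp: 0.6944

0.6944


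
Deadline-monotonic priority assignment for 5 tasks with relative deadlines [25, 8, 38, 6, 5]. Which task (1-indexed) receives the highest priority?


Sort tasks by relative deadline (ascending):
  Task 5: deadline = 5
  Task 4: deadline = 6
  Task 2: deadline = 8
  Task 1: deadline = 25
  Task 3: deadline = 38
Priority order (highest first): [5, 4, 2, 1, 3]
Highest priority task = 5

5


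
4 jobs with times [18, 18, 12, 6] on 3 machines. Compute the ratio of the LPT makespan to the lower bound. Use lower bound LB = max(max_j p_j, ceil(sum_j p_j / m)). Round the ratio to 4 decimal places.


LPT order: [18, 18, 12, 6]
Machine loads after assignment: [18, 18, 18]
LPT makespan = 18
Lower bound = max(max_job, ceil(total/3)) = max(18, 18) = 18
Ratio = 18 / 18 = 1.0

1.0


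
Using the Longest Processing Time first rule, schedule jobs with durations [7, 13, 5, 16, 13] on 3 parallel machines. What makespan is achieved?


Sort jobs in decreasing order (LPT): [16, 13, 13, 7, 5]
Assign each job to the least loaded machine:
  Machine 1: jobs [16], load = 16
  Machine 2: jobs [13, 7], load = 20
  Machine 3: jobs [13, 5], load = 18
Makespan = max load = 20

20


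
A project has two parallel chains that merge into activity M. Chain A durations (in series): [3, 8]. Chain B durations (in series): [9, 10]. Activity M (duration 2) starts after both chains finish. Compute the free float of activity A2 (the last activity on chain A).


ES(A2) = sum of predecessors on chain A = 3
EF(A2) = ES + duration = 3 + 8 = 11
Successor of A2 is M. ES(M) = max(sum(A), sum(B)) = max(11, 19) = 19
Free float = ES(successor) - EF(current) = 19 - 11 = 8

8


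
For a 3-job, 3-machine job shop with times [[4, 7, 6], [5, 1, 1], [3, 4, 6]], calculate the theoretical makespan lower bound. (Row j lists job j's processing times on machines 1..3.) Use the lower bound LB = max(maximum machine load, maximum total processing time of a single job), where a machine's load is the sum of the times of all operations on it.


Machine loads:
  Machine 1: 4 + 5 + 3 = 12
  Machine 2: 7 + 1 + 4 = 12
  Machine 3: 6 + 1 + 6 = 13
Max machine load = 13
Job totals:
  Job 1: 17
  Job 2: 7
  Job 3: 13
Max job total = 17
Lower bound = max(13, 17) = 17

17


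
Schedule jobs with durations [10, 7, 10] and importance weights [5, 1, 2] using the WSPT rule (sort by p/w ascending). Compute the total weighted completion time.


Compute p/w ratios and sort ascending (WSPT): [(10, 5), (10, 2), (7, 1)]
Compute weighted completion times:
  Job (p=10,w=5): C=10, w*C=5*10=50
  Job (p=10,w=2): C=20, w*C=2*20=40
  Job (p=7,w=1): C=27, w*C=1*27=27
Total weighted completion time = 117

117


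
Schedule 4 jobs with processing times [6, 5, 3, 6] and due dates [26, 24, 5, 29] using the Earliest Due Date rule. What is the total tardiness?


Sort by due date (EDD order): [(3, 5), (5, 24), (6, 26), (6, 29)]
Compute completion times and tardiness:
  Job 1: p=3, d=5, C=3, tardiness=max(0,3-5)=0
  Job 2: p=5, d=24, C=8, tardiness=max(0,8-24)=0
  Job 3: p=6, d=26, C=14, tardiness=max(0,14-26)=0
  Job 4: p=6, d=29, C=20, tardiness=max(0,20-29)=0
Total tardiness = 0

0


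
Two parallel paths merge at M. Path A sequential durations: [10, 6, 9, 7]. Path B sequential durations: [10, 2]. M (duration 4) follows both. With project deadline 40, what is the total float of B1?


Forward pass: ES(B1) = sum of predecessors on chain B = 0
EF = ES + duration = 0 + 10 = 10
Backward pass: LF(M) = deadline = 40; LS(M) = 40 - 4 = 36
LF(B1) = LS(M) - sum(successors on chain B) = 36 - 2 = 34
LS = LF - duration = 34 - 10 = 24
Total float = LS - ES = 24 - 0 = 24

24


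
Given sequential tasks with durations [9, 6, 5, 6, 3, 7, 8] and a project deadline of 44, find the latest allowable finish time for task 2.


LF(activity 2) = deadline - sum of successor durations
Successors: activities 3 through 7 with durations [5, 6, 3, 7, 8]
Sum of successor durations = 29
LF = 44 - 29 = 15

15


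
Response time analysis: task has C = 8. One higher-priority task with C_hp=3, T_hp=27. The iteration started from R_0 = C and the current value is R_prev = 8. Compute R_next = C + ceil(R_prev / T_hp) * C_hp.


R_next = C + ceil(R_prev / T_hp) * C_hp
ceil(8 / 27) = ceil(0.2963) = 1
Interference = 1 * 3 = 3
R_next = 8 + 3 = 11

11


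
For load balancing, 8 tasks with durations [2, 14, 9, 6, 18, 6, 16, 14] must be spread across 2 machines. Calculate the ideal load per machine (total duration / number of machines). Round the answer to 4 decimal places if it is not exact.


Total processing time = 2 + 14 + 9 + 6 + 18 + 6 + 16 + 14 = 85
Number of machines = 2
Ideal balanced load = 85 / 2 = 42.5

42.5


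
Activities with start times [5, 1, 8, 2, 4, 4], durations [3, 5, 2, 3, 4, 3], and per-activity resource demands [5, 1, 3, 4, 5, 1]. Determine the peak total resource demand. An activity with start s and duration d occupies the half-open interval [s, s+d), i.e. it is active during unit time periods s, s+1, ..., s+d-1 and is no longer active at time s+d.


Each activity i is active on [start_i, start_i + duration_i).
Compute total resource usage per time slot:
  t=0: active resources = [], total = 0
  t=1: active resources = [1], total = 1
  t=2: active resources = [1, 4], total = 5
  t=3: active resources = [1, 4], total = 5
  t=4: active resources = [1, 4, 5, 1], total = 11
  t=5: active resources = [5, 1, 5, 1], total = 12
  t=6: active resources = [5, 5, 1], total = 11
  t=7: active resources = [5, 5], total = 10
  t=8: active resources = [3], total = 3
  t=9: active resources = [3], total = 3
Peak resource demand = 12

12


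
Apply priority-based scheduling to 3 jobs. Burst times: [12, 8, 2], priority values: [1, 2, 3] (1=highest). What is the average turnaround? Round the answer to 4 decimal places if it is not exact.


Sort by priority (ascending = highest first):
Order: [(1, 12), (2, 8), (3, 2)]
Completion times:
  Priority 1, burst=12, C=12
  Priority 2, burst=8, C=20
  Priority 3, burst=2, C=22
Average turnaround = 54/3 = 18.0

18.0


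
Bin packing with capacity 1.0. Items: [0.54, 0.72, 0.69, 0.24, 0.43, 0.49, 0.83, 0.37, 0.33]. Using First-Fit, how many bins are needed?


Place items sequentially using First-Fit:
  Item 0.54 -> new Bin 1
  Item 0.72 -> new Bin 2
  Item 0.69 -> new Bin 3
  Item 0.24 -> Bin 1 (now 0.78)
  Item 0.43 -> new Bin 4
  Item 0.49 -> Bin 4 (now 0.92)
  Item 0.83 -> new Bin 5
  Item 0.37 -> new Bin 6
  Item 0.33 -> Bin 6 (now 0.7)
Total bins used = 6

6


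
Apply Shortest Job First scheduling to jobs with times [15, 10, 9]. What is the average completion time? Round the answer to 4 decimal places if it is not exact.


SJF order (ascending): [9, 10, 15]
Completion times:
  Job 1: burst=9, C=9
  Job 2: burst=10, C=19
  Job 3: burst=15, C=34
Average completion = 62/3 = 20.6667

20.6667


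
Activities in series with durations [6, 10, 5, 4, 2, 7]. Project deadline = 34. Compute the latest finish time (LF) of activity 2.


LF(activity 2) = deadline - sum of successor durations
Successors: activities 3 through 6 with durations [5, 4, 2, 7]
Sum of successor durations = 18
LF = 34 - 18 = 16

16


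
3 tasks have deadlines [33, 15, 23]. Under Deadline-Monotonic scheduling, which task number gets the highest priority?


Sort tasks by relative deadline (ascending):
  Task 2: deadline = 15
  Task 3: deadline = 23
  Task 1: deadline = 33
Priority order (highest first): [2, 3, 1]
Highest priority task = 2

2


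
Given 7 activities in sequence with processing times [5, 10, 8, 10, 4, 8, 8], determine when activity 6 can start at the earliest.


Activity 6 starts after activities 1 through 5 complete.
Predecessor durations: [5, 10, 8, 10, 4]
ES = 5 + 10 + 8 + 10 + 4 = 37

37


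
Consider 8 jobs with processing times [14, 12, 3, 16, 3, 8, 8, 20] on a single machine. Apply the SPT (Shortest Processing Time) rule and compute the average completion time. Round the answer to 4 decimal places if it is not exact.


Sort jobs by processing time (SPT order): [3, 3, 8, 8, 12, 14, 16, 20]
Compute completion times sequentially:
  Job 1: processing = 3, completes at 3
  Job 2: processing = 3, completes at 6
  Job 3: processing = 8, completes at 14
  Job 4: processing = 8, completes at 22
  Job 5: processing = 12, completes at 34
  Job 6: processing = 14, completes at 48
  Job 7: processing = 16, completes at 64
  Job 8: processing = 20, completes at 84
Sum of completion times = 275
Average completion time = 275/8 = 34.375

34.375


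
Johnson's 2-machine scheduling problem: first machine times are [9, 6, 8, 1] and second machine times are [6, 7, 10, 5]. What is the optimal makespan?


Apply Johnson's rule:
  Group 1 (a <= b): [(4, 1, 5), (2, 6, 7), (3, 8, 10)]
  Group 2 (a > b): [(1, 9, 6)]
Optimal job order: [4, 2, 3, 1]
Schedule:
  Job 4: M1 done at 1, M2 done at 6
  Job 2: M1 done at 7, M2 done at 14
  Job 3: M1 done at 15, M2 done at 25
  Job 1: M1 done at 24, M2 done at 31
Makespan = 31

31


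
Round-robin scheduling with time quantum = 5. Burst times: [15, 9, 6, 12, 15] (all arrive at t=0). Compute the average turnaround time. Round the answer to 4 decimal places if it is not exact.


Time quantum = 5
Execution trace:
  J1 runs 5 units, time = 5
  J2 runs 5 units, time = 10
  J3 runs 5 units, time = 15
  J4 runs 5 units, time = 20
  J5 runs 5 units, time = 25
  J1 runs 5 units, time = 30
  J2 runs 4 units, time = 34
  J3 runs 1 units, time = 35
  J4 runs 5 units, time = 40
  J5 runs 5 units, time = 45
  J1 runs 5 units, time = 50
  J4 runs 2 units, time = 52
  J5 runs 5 units, time = 57
Finish times: [50, 34, 35, 52, 57]
Average turnaround = 228/5 = 45.6

45.6


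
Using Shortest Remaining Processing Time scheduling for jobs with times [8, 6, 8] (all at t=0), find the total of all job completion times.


Since all jobs arrive at t=0, SRPT equals SPT ordering.
SPT order: [6, 8, 8]
Completion times:
  Job 1: p=6, C=6
  Job 2: p=8, C=14
  Job 3: p=8, C=22
Total completion time = 6 + 14 + 22 = 42

42
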